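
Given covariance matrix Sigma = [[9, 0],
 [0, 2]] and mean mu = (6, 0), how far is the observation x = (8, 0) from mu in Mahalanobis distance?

Step 1 — centre the observation: (x - mu) = (2, 0).

Step 2 — invert Sigma. det(Sigma) = 9·2 - (0)² = 18.
  Sigma^{-1} = (1/det) · [[d, -b], [-b, a]] = [[0.1111, 0],
 [0, 0.5]].

Step 3 — form the quadratic (x - mu)^T · Sigma^{-1} · (x - mu):
  Sigma^{-1} · (x - mu) = (0.2222, 0).
  (x - mu)^T · [Sigma^{-1} · (x - mu)] = (2)·(0.2222) + (0)·(0) = 0.4444.

Step 4 — take square root: d = √(0.4444) ≈ 0.6667.

d(x, mu) = √(0.4444) ≈ 0.6667


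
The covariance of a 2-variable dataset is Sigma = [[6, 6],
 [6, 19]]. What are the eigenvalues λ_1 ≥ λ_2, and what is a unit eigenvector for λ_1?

Step 1 — characteristic polynomial of 2×2 Sigma:
  det(Sigma - λI) = λ² - trace · λ + det = 0.
  trace = 6 + 19 = 25, det = 6·19 - (6)² = 78.
Step 2 — discriminant:
  Δ = trace² - 4·det = 625 - 312 = 313.
Step 3 — eigenvalues:
  λ = (trace ± √Δ)/2 = (25 ± 17.6918)/2,
  λ_1 = 21.3459,  λ_2 = 3.6541.

Step 4 — unit eigenvector for λ_1: solve (Sigma - λ_1 I)v = 0. First row:
  (6 - 21.3459)·v_x + (6)·v_y = 0, i.e. (-15.3459)·v_x + (6)·v_y = 0,
  so v ∝ (b, λ_1 - a) = (6, 15.3459) = u.
  ||u|| = √((6)² + (15.3459)²) = √(271.4967) ≈ 16.4772,
  v_1 = u/||u|| ≈ (0.3641, 0.9313) (||v_1|| = 1).

λ_1 = 21.3459,  λ_2 = 3.6541;  v_1 ≈ (0.3641, 0.9313)


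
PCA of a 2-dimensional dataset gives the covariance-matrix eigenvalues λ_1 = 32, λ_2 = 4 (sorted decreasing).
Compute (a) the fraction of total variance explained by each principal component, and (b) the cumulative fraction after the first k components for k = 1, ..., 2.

Step 1 — total variance = trace(Sigma) = Σ λ_i = 32 + 4 = 36.

Step 2 — fraction explained by component i = λ_i / Σ λ:
  PC1: 32/36 = 0.8889
  PC2: 4/36 = 0.1111

Step 3 — cumulative fraction after k components = (λ_1 + ... + λ_k) / Σ λ:
  k = 1: 32/36 = 0.8889
  k = 2: (32 + 4)/36 = 36/36 = 1

Summary (fraction, with percent):

explained: PC1 0.8889 (88.89%), PC2 0.1111 (11.11%);  cumulative: 0.8889, 1


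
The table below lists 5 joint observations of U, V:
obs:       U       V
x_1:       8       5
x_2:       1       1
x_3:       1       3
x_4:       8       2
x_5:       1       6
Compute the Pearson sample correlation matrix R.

Step 1 — column means:
  mean(U) = (8 + 1 + 1 + 8 + 1) / 5 = 19/5 = 3.8
  mean(V) = (5 + 1 + 3 + 2 + 6) / 5 = 17/5 = 3.4

Step 2 — sample variances and covariances s[i,j] = (1/(n-1)) · Σ_k (x_{k,i} - mean_i) · (x_{k,j} - mean_j), with n-1 = 4:
  s[U,U] = ((4.2)·(4.2) + (-2.8)·(-2.8) + (-2.8)·(-2.8) + (4.2)·(4.2) + (-2.8)·(-2.8)) / 4 = 58.8/4 = 14.7
  s[U,V] = ((4.2)·(1.6) + (-2.8)·(-2.4) + (-2.8)·(-0.4) + (4.2)·(-1.4) + (-2.8)·(2.6)) / 4 = 1.4/4 = 0.35
  s[V,V] = ((1.6)·(1.6) + (-2.4)·(-2.4) + (-0.4)·(-0.4) + (-1.4)·(-1.4) + (2.6)·(2.6)) / 4 = 17.2/4 = 4.3
  Sample standard deviations s_i = √(s[i,i]):
  s(U) = √(14.7) = 3.8341
  s(V) = √(4.3) = 2.0736

Step 3 — r_{ij} = s_{ij} / (s_i · s_j):
  r[U,U] = 1 (diagonal).
  r[U,V] = 0.35 / (3.8341 · 2.0736) = 0.35 / 7.9505 = 0.044
  r[V,V] = 1 (diagonal).

R is symmetric with unit diagonal. Assembling:

R = [[1, 0.044],
 [0.044, 1]]


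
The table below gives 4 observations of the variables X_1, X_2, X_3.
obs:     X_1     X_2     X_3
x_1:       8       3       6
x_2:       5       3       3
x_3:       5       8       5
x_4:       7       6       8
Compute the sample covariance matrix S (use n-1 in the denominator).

Step 1 — column means:
  mean(X_1) = (8 + 5 + 5 + 7) / 4 = 25/4 = 6.25
  mean(X_2) = (3 + 3 + 8 + 6) / 4 = 20/4 = 5
  mean(X_3) = (6 + 3 + 5 + 8) / 4 = 22/4 = 5.5

Step 2 — sample covariance S[i,j] = (1/(n-1)) · Σ_k (x_{k,i} - mean_i) · (x_{k,j} - mean_j), with n-1 = 3.
  S[X_1,X_1] = ((1.75)·(1.75) + (-1.25)·(-1.25) + (-1.25)·(-1.25) + (0.75)·(0.75)) / 3 = 6.75/3 = 2.25
  S[X_1,X_2] = ((1.75)·(-2) + (-1.25)·(-2) + (-1.25)·(3) + (0.75)·(1)) / 3 = -4/3 = -1.3333
  S[X_1,X_3] = ((1.75)·(0.5) + (-1.25)·(-2.5) + (-1.25)·(-0.5) + (0.75)·(2.5)) / 3 = 6.5/3 = 2.1667
  S[X_2,X_2] = ((-2)·(-2) + (-2)·(-2) + (3)·(3) + (1)·(1)) / 3 = 18/3 = 6
  S[X_2,X_3] = ((-2)·(0.5) + (-2)·(-2.5) + (3)·(-0.5) + (1)·(2.5)) / 3 = 5/3 = 1.6667
  S[X_3,X_3] = ((0.5)·(0.5) + (-2.5)·(-2.5) + (-0.5)·(-0.5) + (2.5)·(2.5)) / 3 = 13/3 = 4.3333

S is symmetric (S[j,i] = S[i,j]). Assembling:

S = [[2.25, -1.3333, 2.1667],
 [-1.3333, 6, 1.6667],
 [2.1667, 1.6667, 4.3333]]


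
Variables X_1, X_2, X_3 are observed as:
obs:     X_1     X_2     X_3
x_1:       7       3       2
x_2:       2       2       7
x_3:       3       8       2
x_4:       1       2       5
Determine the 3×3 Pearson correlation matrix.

Step 1 — column means:
  mean(X_1) = (7 + 2 + 3 + 1) / 4 = 13/4 = 3.25
  mean(X_2) = (3 + 2 + 8 + 2) / 4 = 15/4 = 3.75
  mean(X_3) = (2 + 7 + 2 + 5) / 4 = 16/4 = 4

Step 2 — sample variances and covariances s[i,j] = (1/(n-1)) · Σ_k (x_{k,i} - mean_i) · (x_{k,j} - mean_j), with n-1 = 3:
  s[X_1,X_1] = ((3.75)·(3.75) + (-1.25)·(-1.25) + (-0.25)·(-0.25) + (-2.25)·(-2.25)) / 3 = 20.75/3 = 6.9167
  s[X_1,X_2] = ((3.75)·(-0.75) + (-1.25)·(-1.75) + (-0.25)·(4.25) + (-2.25)·(-1.75)) / 3 = 2.25/3 = 0.75
  s[X_1,X_3] = ((3.75)·(-2) + (-1.25)·(3) + (-0.25)·(-2) + (-2.25)·(1)) / 3 = -13/3 = -4.3333
  s[X_2,X_2] = ((-0.75)·(-0.75) + (-1.75)·(-1.75) + (4.25)·(4.25) + (-1.75)·(-1.75)) / 3 = 24.75/3 = 8.25
  s[X_2,X_3] = ((-0.75)·(-2) + (-1.75)·(3) + (4.25)·(-2) + (-1.75)·(1)) / 3 = -14/3 = -4.6667
  s[X_3,X_3] = ((-2)·(-2) + (3)·(3) + (-2)·(-2) + (1)·(1)) / 3 = 18/3 = 6
  Sample standard deviations s_i = √(s[i,i]):
  s(X_1) = √(6.9167) = 2.63
  s(X_2) = √(8.25) = 2.8723
  s(X_3) = √(6) = 2.4495

Step 3 — r_{ij} = s_{ij} / (s_i · s_j):
  r[X_1,X_1] = 1 (diagonal).
  r[X_1,X_2] = 0.75 / (2.63 · 2.8723) = 0.75 / 7.554 = 0.0993
  r[X_1,X_3] = -4.3333 / (2.63 · 2.4495) = -4.3333 / 6.442 = -0.6727
  r[X_2,X_2] = 1 (diagonal).
  r[X_2,X_3] = -4.6667 / (2.8723 · 2.4495) = -4.6667 / 7.0356 = -0.6633
  r[X_3,X_3] = 1 (diagonal).

R is symmetric with unit diagonal. Assembling:

R = [[1, 0.0993, -0.6727],
 [0.0993, 1, -0.6633],
 [-0.6727, -0.6633, 1]]


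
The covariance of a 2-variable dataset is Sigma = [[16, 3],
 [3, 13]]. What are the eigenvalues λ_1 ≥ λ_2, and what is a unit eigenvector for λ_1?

Step 1 — characteristic polynomial of 2×2 Sigma:
  det(Sigma - λI) = λ² - trace · λ + det = 0.
  trace = 16 + 13 = 29, det = 16·13 - (3)² = 199.
Step 2 — discriminant:
  Δ = trace² - 4·det = 841 - 796 = 45.
Step 3 — eigenvalues:
  λ = (trace ± √Δ)/2 = (29 ± 6.7082)/2,
  λ_1 = 17.8541,  λ_2 = 11.1459.

Step 4 — unit eigenvector for λ_1: solve (Sigma - λ_1 I)v = 0. First row:
  (16 - 17.8541)·v_x + (3)·v_y = 0, i.e. (-1.8541)·v_x + (3)·v_y = 0,
  so v ∝ (b, λ_1 - a) = (3, 1.8541) = u.
  ||u|| = √((3)² + (1.8541)²) = √(12.4377) ≈ 3.5267,
  v_1 = u/||u|| ≈ (0.8507, 0.5257) (||v_1|| = 1).

λ_1 = 17.8541,  λ_2 = 11.1459;  v_1 ≈ (0.8507, 0.5257)


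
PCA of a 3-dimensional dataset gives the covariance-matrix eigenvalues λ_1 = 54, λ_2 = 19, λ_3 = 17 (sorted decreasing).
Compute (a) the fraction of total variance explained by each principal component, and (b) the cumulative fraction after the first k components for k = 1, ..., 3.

Step 1 — total variance = trace(Sigma) = Σ λ_i = 54 + 19 + 17 = 90.

Step 2 — fraction explained by component i = λ_i / Σ λ:
  PC1: 54/90 = 0.6
  PC2: 19/90 = 0.2111
  PC3: 17/90 = 0.1889

Step 3 — cumulative fraction after k components = (λ_1 + ... + λ_k) / Σ λ:
  k = 1: 54/90 = 0.6
  k = 2: (54 + 19)/90 = 73/90 = 0.8111
  k = 3: (54 + 19 + 17)/90 = 90/90 = 1

Summary (fraction, with percent):

explained: PC1 0.6 (60%), PC2 0.2111 (21.11%), PC3 0.1889 (18.89%);  cumulative: 0.6, 0.8111, 1


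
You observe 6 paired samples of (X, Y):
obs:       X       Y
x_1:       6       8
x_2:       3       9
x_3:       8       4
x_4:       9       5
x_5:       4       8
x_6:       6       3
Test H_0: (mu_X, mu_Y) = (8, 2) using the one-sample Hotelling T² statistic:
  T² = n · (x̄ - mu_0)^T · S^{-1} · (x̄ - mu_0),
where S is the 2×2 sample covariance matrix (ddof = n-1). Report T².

Step 1 — sample mean vector:
  mean(X) = (6 + 3 + 8 + 9 + 4 + 6) / 6 = 36/6 = 6
  mean(Y) = (8 + 9 + 4 + 5 + 8 + 3) / 6 = 37/6 = 6.1667
  x̄ = (6, 6.1667),  deviation x̄ - mu_0 = (6, 6.1667) - (8, 2) = (-2, 4.1667).

Step 2 — sample covariance matrix, S[i,j] = (1/(n-1)) · Σ_k (x_{k,i} - mean_i) · (x_{k,j} - mean_j), divisor n-1 = 5:
  S[X,X] = ((0)·(0) + (-3)·(-3) + (2)·(2) + (3)·(3) + (-2)·(-2) + (0)·(0)) / 5 = 26/5 = 5.2
  S[X,Y] = ((0)·(1.8333) + (-3)·(2.8333) + (2)·(-2.1667) + (3)·(-1.1667) + (-2)·(1.8333) + (0)·(-3.1667)) / 5 = -20/5 = -4
  S[Y,Y] = ((1.8333)·(1.8333) + (2.8333)·(2.8333) + (-2.1667)·(-2.1667) + (-1.1667)·(-1.1667) + (1.8333)·(1.8333) + (-3.1667)·(-3.1667)) / 5 = 30.8333/5 = 6.1667
  S = [[5.2, -4],
 [-4, 6.1667]].

Step 3 — invert S. det(S) = 5.2·6.1667 - (-4)² = 16.0667.
  S^{-1} = (1/det) · [[d, -b], [-b, a]] = [[0.3838, 0.249],
 [0.249, 0.3237]].

Step 4 — quadratic form (x̄ - mu_0)^T · S^{-1} · (x̄ - mu_0):
  S^{-1} · (x̄ - mu_0) = (0.2697, 0.8506),
  (x̄ - mu_0)^T · [...] = (-2)·(0.2697) + (4.1667)·(0.8506) = 3.0048.

Step 5 — scale by n: T² = 6 · 3.0048 = 18.029.

T² ≈ 18.029


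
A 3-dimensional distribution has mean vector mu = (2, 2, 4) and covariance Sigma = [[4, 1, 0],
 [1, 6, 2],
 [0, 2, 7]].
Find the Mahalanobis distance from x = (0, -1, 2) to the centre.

Step 1 — centre the observation: (x - mu) = (-2, -3, -2).

Step 2 — invert Sigma (cofactor / det for 3×3, or solve directly):
  Sigma^{-1} = [[0.2621, -0.0483, 0.0138],
 [-0.0483, 0.1931, -0.0552],
 [0.0138, -0.0552, 0.1586]].

Step 3 — form the quadratic (x - mu)^T · Sigma^{-1} · (x - mu):
  Sigma^{-1} · (x - mu) = (-0.4069, -0.3724, -0.1793).
  (x - mu)^T · [Sigma^{-1} · (x - mu)] = (-2)·(-0.4069) + (-3)·(-0.3724) + (-2)·(-0.1793) = 2.2897.

Step 4 — take square root: d = √(2.2897) ≈ 1.5132.

d(x, mu) = √(2.2897) ≈ 1.5132


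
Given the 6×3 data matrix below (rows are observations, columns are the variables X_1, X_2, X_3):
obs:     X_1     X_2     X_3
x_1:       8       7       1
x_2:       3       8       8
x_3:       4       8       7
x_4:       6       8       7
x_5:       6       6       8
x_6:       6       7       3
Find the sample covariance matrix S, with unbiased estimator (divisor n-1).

Step 1 — column means:
  mean(X_1) = (8 + 3 + 4 + 6 + 6 + 6) / 6 = 33/6 = 5.5
  mean(X_2) = (7 + 8 + 8 + 8 + 6 + 7) / 6 = 44/6 = 7.3333
  mean(X_3) = (1 + 8 + 7 + 7 + 8 + 3) / 6 = 34/6 = 5.6667

Step 2 — sample covariance S[i,j] = (1/(n-1)) · Σ_k (x_{k,i} - mean_i) · (x_{k,j} - mean_j), with n-1 = 5.
  S[X_1,X_1] = ((2.5)·(2.5) + (-2.5)·(-2.5) + (-1.5)·(-1.5) + (0.5)·(0.5) + (0.5)·(0.5) + (0.5)·(0.5)) / 5 = 15.5/5 = 3.1
  S[X_1,X_2] = ((2.5)·(-0.3333) + (-2.5)·(0.6667) + (-1.5)·(0.6667) + (0.5)·(0.6667) + (0.5)·(-1.3333) + (0.5)·(-0.3333)) / 5 = -4/5 = -0.8
  S[X_1,X_3] = ((2.5)·(-4.6667) + (-2.5)·(2.3333) + (-1.5)·(1.3333) + (0.5)·(1.3333) + (0.5)·(2.3333) + (0.5)·(-2.6667)) / 5 = -19/5 = -3.8
  S[X_2,X_2] = ((-0.3333)·(-0.3333) + (0.6667)·(0.6667) + (0.6667)·(0.6667) + (0.6667)·(0.6667) + (-1.3333)·(-1.3333) + (-0.3333)·(-0.3333)) / 5 = 3.3333/5 = 0.6667
  S[X_2,X_3] = ((-0.3333)·(-4.6667) + (0.6667)·(2.3333) + (0.6667)·(1.3333) + (0.6667)·(1.3333) + (-1.3333)·(2.3333) + (-0.3333)·(-2.6667)) / 5 = 2.6667/5 = 0.5333
  S[X_3,X_3] = ((-4.6667)·(-4.6667) + (2.3333)·(2.3333) + (1.3333)·(1.3333) + (1.3333)·(1.3333) + (2.3333)·(2.3333) + (-2.6667)·(-2.6667)) / 5 = 43.3333/5 = 8.6667

S is symmetric (S[j,i] = S[i,j]). Assembling:

S = [[3.1, -0.8, -3.8],
 [-0.8, 0.6667, 0.5333],
 [-3.8, 0.5333, 8.6667]]


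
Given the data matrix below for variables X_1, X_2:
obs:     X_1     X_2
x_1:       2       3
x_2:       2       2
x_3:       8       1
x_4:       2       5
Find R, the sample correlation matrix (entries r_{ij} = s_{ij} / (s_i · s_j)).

Step 1 — column means:
  mean(X_1) = (2 + 2 + 8 + 2) / 4 = 14/4 = 3.5
  mean(X_2) = (3 + 2 + 1 + 5) / 4 = 11/4 = 2.75

Step 2 — sample variances and covariances s[i,j] = (1/(n-1)) · Σ_k (x_{k,i} - mean_i) · (x_{k,j} - mean_j), with n-1 = 3:
  s[X_1,X_1] = ((-1.5)·(-1.5) + (-1.5)·(-1.5) + (4.5)·(4.5) + (-1.5)·(-1.5)) / 3 = 27/3 = 9
  s[X_1,X_2] = ((-1.5)·(0.25) + (-1.5)·(-0.75) + (4.5)·(-1.75) + (-1.5)·(2.25)) / 3 = -10.5/3 = -3.5
  s[X_2,X_2] = ((0.25)·(0.25) + (-0.75)·(-0.75) + (-1.75)·(-1.75) + (2.25)·(2.25)) / 3 = 8.75/3 = 2.9167
  Sample standard deviations s_i = √(s[i,i]):
  s(X_1) = √(9) = 3
  s(X_2) = √(2.9167) = 1.7078

Step 3 — r_{ij} = s_{ij} / (s_i · s_j):
  r[X_1,X_1] = 1 (diagonal).
  r[X_1,X_2] = -3.5 / (3 · 1.7078) = -3.5 / 5.1235 = -0.6831
  r[X_2,X_2] = 1 (diagonal).

R is symmetric with unit diagonal. Assembling:

R = [[1, -0.6831],
 [-0.6831, 1]]


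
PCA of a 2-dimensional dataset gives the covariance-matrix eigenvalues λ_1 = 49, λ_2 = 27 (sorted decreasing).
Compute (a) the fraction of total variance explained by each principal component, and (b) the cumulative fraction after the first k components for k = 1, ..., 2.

Step 1 — total variance = trace(Sigma) = Σ λ_i = 49 + 27 = 76.

Step 2 — fraction explained by component i = λ_i / Σ λ:
  PC1: 49/76 = 0.6447
  PC2: 27/76 = 0.3553

Step 3 — cumulative fraction after k components = (λ_1 + ... + λ_k) / Σ λ:
  k = 1: 49/76 = 0.6447
  k = 2: (49 + 27)/76 = 76/76 = 1

Summary (fraction, with percent):

explained: PC1 0.6447 (64.47%), PC2 0.3553 (35.53%);  cumulative: 0.6447, 1


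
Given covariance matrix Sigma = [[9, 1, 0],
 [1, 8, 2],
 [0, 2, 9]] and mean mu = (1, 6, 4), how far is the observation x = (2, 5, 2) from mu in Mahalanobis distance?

Step 1 — centre the observation: (x - mu) = (1, -1, -2).

Step 2 — invert Sigma (cofactor / det for 3×3, or solve directly):
  Sigma^{-1} = [[0.1128, -0.0149, 0.0033],
 [-0.0149, 0.1343, -0.0299],
 [0.0033, -0.0299, 0.1177]].

Step 3 — form the quadratic (x - mu)^T · Sigma^{-1} · (x - mu):
  Sigma^{-1} · (x - mu) = (0.1211, -0.0896, -0.2023).
  (x - mu)^T · [Sigma^{-1} · (x - mu)] = (1)·(0.1211) + (-1)·(-0.0896) + (-2)·(-0.2023) = 0.6153.

Step 4 — take square root: d = √(0.6153) ≈ 0.7844.

d(x, mu) = √(0.6153) ≈ 0.7844


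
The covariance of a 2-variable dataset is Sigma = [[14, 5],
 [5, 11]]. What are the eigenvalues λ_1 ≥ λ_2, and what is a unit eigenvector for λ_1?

Step 1 — characteristic polynomial of 2×2 Sigma:
  det(Sigma - λI) = λ² - trace · λ + det = 0.
  trace = 14 + 11 = 25, det = 14·11 - (5)² = 129.
Step 2 — discriminant:
  Δ = trace² - 4·det = 625 - 516 = 109.
Step 3 — eigenvalues:
  λ = (trace ± √Δ)/2 = (25 ± 10.4403)/2,
  λ_1 = 17.7202,  λ_2 = 7.2798.

Step 4 — unit eigenvector for λ_1: solve (Sigma - λ_1 I)v = 0. First row:
  (14 - 17.7202)·v_x + (5)·v_y = 0, i.e. (-3.7202)·v_x + (5)·v_y = 0,
  so v ∝ (b, λ_1 - a) = (5, 3.7202) = u.
  ||u|| = √((5)² + (3.7202)²) = √(38.8395) ≈ 6.2321,
  v_1 = u/||u|| ≈ (0.8023, 0.5969) (||v_1|| = 1).

λ_1 = 17.7202,  λ_2 = 7.2798;  v_1 ≈ (0.8023, 0.5969)


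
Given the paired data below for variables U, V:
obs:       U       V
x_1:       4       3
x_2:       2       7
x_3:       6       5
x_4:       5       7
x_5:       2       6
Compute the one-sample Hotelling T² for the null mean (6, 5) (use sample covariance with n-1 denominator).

Step 1 — sample mean vector:
  mean(U) = (4 + 2 + 6 + 5 + 2) / 5 = 19/5 = 3.8
  mean(V) = (3 + 7 + 5 + 7 + 6) / 5 = 28/5 = 5.6
  x̄ = (3.8, 5.6),  deviation x̄ - mu_0 = (3.8, 5.6) - (6, 5) = (-2.2, 0.6).

Step 2 — sample covariance matrix, S[i,j] = (1/(n-1)) · Σ_k (x_{k,i} - mean_i) · (x_{k,j} - mean_j), divisor n-1 = 4:
  S[U,U] = ((0.2)·(0.2) + (-1.8)·(-1.8) + (2.2)·(2.2) + (1.2)·(1.2) + (-1.8)·(-1.8)) / 4 = 12.8/4 = 3.2
  S[U,V] = ((0.2)·(-2.6) + (-1.8)·(1.4) + (2.2)·(-0.6) + (1.2)·(1.4) + (-1.8)·(0.4)) / 4 = -3.4/4 = -0.85
  S[V,V] = ((-2.6)·(-2.6) + (1.4)·(1.4) + (-0.6)·(-0.6) + (1.4)·(1.4) + (0.4)·(0.4)) / 4 = 11.2/4 = 2.8
  S = [[3.2, -0.85],
 [-0.85, 2.8]].

Step 3 — invert S. det(S) = 3.2·2.8 - (-0.85)² = 8.2375.
  S^{-1} = (1/det) · [[d, -b], [-b, a]] = [[0.3399, 0.1032],
 [0.1032, 0.3885]].

Step 4 — quadratic form (x̄ - mu_0)^T · S^{-1} · (x̄ - mu_0):
  S^{-1} · (x̄ - mu_0) = (-0.6859, 0.0061),
  (x̄ - mu_0)^T · [...] = (-2.2)·(-0.6859) + (0.6)·(0.0061) = 1.5126.

Step 5 — scale by n: T² = 5 · 1.5126 = 7.563.

T² ≈ 7.563


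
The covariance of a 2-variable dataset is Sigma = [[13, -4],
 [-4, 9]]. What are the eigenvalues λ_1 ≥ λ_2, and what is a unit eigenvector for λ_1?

Step 1 — characteristic polynomial of 2×2 Sigma:
  det(Sigma - λI) = λ² - trace · λ + det = 0.
  trace = 13 + 9 = 22, det = 13·9 - (-4)² = 101.
Step 2 — discriminant:
  Δ = trace² - 4·det = 484 - 404 = 80.
Step 3 — eigenvalues:
  λ = (trace ± √Δ)/2 = (22 ± 8.9443)/2,
  λ_1 = 15.4721,  λ_2 = 6.5279.

Step 4 — unit eigenvector for λ_1: solve (Sigma - λ_1 I)v = 0. First row:
  (13 - 15.4721)·v_x + (-4)·v_y = 0, i.e. (-2.4721)·v_x + (-4)·v_y = 0,
  so v ∝ (b, λ_1 - a) = (-4, 2.4721); multiply by -1 so the first entry is positive: u = (4, -2.4721).
  ||u|| = √((4)² + (-2.4721)²) = √(22.1115) ≈ 4.7023,
  v_1 = u/||u|| ≈ (0.8507, -0.5257) (||v_1|| = 1).

λ_1 = 15.4721,  λ_2 = 6.5279;  v_1 ≈ (0.8507, -0.5257)


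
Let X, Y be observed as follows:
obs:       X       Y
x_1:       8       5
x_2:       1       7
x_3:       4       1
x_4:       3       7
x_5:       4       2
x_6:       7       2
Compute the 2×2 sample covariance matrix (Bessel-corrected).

Step 1 — column means:
  mean(X) = (8 + 1 + 4 + 3 + 4 + 7) / 6 = 27/6 = 4.5
  mean(Y) = (5 + 7 + 1 + 7 + 2 + 2) / 6 = 24/6 = 4

Step 2 — sample covariance S[i,j] = (1/(n-1)) · Σ_k (x_{k,i} - mean_i) · (x_{k,j} - mean_j), with n-1 = 5.
  S[X,X] = ((3.5)·(3.5) + (-3.5)·(-3.5) + (-0.5)·(-0.5) + (-1.5)·(-1.5) + (-0.5)·(-0.5) + (2.5)·(2.5)) / 5 = 33.5/5 = 6.7
  S[X,Y] = ((3.5)·(1) + (-3.5)·(3) + (-0.5)·(-3) + (-1.5)·(3) + (-0.5)·(-2) + (2.5)·(-2)) / 5 = -14/5 = -2.8
  S[Y,Y] = ((1)·(1) + (3)·(3) + (-3)·(-3) + (3)·(3) + (-2)·(-2) + (-2)·(-2)) / 5 = 36/5 = 7.2

S is symmetric (S[j,i] = S[i,j]). Assembling:

S = [[6.7, -2.8],
 [-2.8, 7.2]]


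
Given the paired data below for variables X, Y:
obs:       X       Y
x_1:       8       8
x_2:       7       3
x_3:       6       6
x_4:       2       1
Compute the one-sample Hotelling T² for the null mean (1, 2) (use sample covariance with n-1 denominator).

Step 1 — sample mean vector:
  mean(X) = (8 + 7 + 6 + 2) / 4 = 23/4 = 5.75
  mean(Y) = (8 + 3 + 6 + 1) / 4 = 18/4 = 4.5
  x̄ = (5.75, 4.5),  deviation x̄ - mu_0 = (5.75, 4.5) - (1, 2) = (4.75, 2.5).

Step 2 — sample covariance matrix, S[i,j] = (1/(n-1)) · Σ_k (x_{k,i} - mean_i) · (x_{k,j} - mean_j), divisor n-1 = 3:
  S[X,X] = ((2.25)·(2.25) + (1.25)·(1.25) + (0.25)·(0.25) + (-3.75)·(-3.75)) / 3 = 20.75/3 = 6.9167
  S[X,Y] = ((2.25)·(3.5) + (1.25)·(-1.5) + (0.25)·(1.5) + (-3.75)·(-3.5)) / 3 = 19.5/3 = 6.5
  S[Y,Y] = ((3.5)·(3.5) + (-1.5)·(-1.5) + (1.5)·(1.5) + (-3.5)·(-3.5)) / 3 = 29/3 = 9.6667
  S = [[6.9167, 6.5],
 [6.5, 9.6667]].

Step 3 — invert S. det(S) = 6.9167·9.6667 - (6.5)² = 24.6111.
  S^{-1} = (1/det) · [[d, -b], [-b, a]] = [[0.3928, -0.2641],
 [-0.2641, 0.281]].

Step 4 — quadratic form (x̄ - mu_0)^T · S^{-1} · (x̄ - mu_0):
  S^{-1} · (x̄ - mu_0) = (1.2054, -0.5519),
  (x̄ - mu_0)^T · [...] = (4.75)·(1.2054) + (2.5)·(-0.5519) = 4.3459.

Step 5 — scale by n: T² = 4 · 4.3459 = 17.3837.

T² ≈ 17.3837


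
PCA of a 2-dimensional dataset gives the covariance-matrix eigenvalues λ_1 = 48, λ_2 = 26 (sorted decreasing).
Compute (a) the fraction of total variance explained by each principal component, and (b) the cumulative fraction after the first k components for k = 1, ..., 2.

Step 1 — total variance = trace(Sigma) = Σ λ_i = 48 + 26 = 74.

Step 2 — fraction explained by component i = λ_i / Σ λ:
  PC1: 48/74 = 0.6486
  PC2: 26/74 = 0.3514

Step 3 — cumulative fraction after k components = (λ_1 + ... + λ_k) / Σ λ:
  k = 1: 48/74 = 0.6486
  k = 2: (48 + 26)/74 = 74/74 = 1

Summary (fraction, with percent):

explained: PC1 0.6486 (64.86%), PC2 0.3514 (35.14%);  cumulative: 0.6486, 1


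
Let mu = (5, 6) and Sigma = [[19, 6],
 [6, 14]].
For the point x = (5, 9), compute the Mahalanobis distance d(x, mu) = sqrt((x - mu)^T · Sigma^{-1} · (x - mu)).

Step 1 — centre the observation: (x - mu) = (0, 3).

Step 2 — invert Sigma. det(Sigma) = 19·14 - (6)² = 230.
  Sigma^{-1} = (1/det) · [[d, -b], [-b, a]] = [[0.0609, -0.0261],
 [-0.0261, 0.0826]].

Step 3 — form the quadratic (x - mu)^T · Sigma^{-1} · (x - mu):
  Sigma^{-1} · (x - mu) = (-0.0783, 0.2478).
  (x - mu)^T · [Sigma^{-1} · (x - mu)] = (0)·(-0.0783) + (3)·(0.2478) = 0.7435.

Step 4 — take square root: d = √(0.7435) ≈ 0.8623.

d(x, mu) = √(0.7435) ≈ 0.8623


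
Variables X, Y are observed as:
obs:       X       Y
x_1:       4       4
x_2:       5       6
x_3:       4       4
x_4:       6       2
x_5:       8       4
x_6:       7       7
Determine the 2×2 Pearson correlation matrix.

Step 1 — column means:
  mean(X) = (4 + 5 + 4 + 6 + 8 + 7) / 6 = 34/6 = 5.6667
  mean(Y) = (4 + 6 + 4 + 2 + 4 + 7) / 6 = 27/6 = 4.5

Step 2 — sample variances and covariances s[i,j] = (1/(n-1)) · Σ_k (x_{k,i} - mean_i) · (x_{k,j} - mean_j), with n-1 = 5:
  s[X,X] = ((-1.6667)·(-1.6667) + (-0.6667)·(-0.6667) + (-1.6667)·(-1.6667) + (0.3333)·(0.3333) + (2.3333)·(2.3333) + (1.3333)·(1.3333)) / 5 = 13.3333/5 = 2.6667
  s[X,Y] = ((-1.6667)·(-0.5) + (-0.6667)·(1.5) + (-1.6667)·(-0.5) + (0.3333)·(-2.5) + (2.3333)·(-0.5) + (1.3333)·(2.5)) / 5 = 2/5 = 0.4
  s[Y,Y] = ((-0.5)·(-0.5) + (1.5)·(1.5) + (-0.5)·(-0.5) + (-2.5)·(-2.5) + (-0.5)·(-0.5) + (2.5)·(2.5)) / 5 = 15.5/5 = 3.1
  Sample standard deviations s_i = √(s[i,i]):
  s(X) = √(2.6667) = 1.633
  s(Y) = √(3.1) = 1.7607

Step 3 — r_{ij} = s_{ij} / (s_i · s_j):
  r[X,X] = 1 (diagonal).
  r[X,Y] = 0.4 / (1.633 · 1.7607) = 0.4 / 2.8752 = 0.1391
  r[Y,Y] = 1 (diagonal).

R is symmetric with unit diagonal. Assembling:

R = [[1, 0.1391],
 [0.1391, 1]]


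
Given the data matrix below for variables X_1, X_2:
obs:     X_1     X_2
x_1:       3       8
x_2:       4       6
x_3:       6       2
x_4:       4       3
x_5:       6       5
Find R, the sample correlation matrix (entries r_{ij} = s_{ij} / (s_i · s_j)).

Step 1 — column means:
  mean(X_1) = (3 + 4 + 6 + 4 + 6) / 5 = 23/5 = 4.6
  mean(X_2) = (8 + 6 + 2 + 3 + 5) / 5 = 24/5 = 4.8

Step 2 — sample variances and covariances s[i,j] = (1/(n-1)) · Σ_k (x_{k,i} - mean_i) · (x_{k,j} - mean_j), with n-1 = 4:
  s[X_1,X_1] = ((-1.6)·(-1.6) + (-0.6)·(-0.6) + (1.4)·(1.4) + (-0.6)·(-0.6) + (1.4)·(1.4)) / 4 = 7.2/4 = 1.8
  s[X_1,X_2] = ((-1.6)·(3.2) + (-0.6)·(1.2) + (1.4)·(-2.8) + (-0.6)·(-1.8) + (1.4)·(0.2)) / 4 = -8.4/4 = -2.1
  s[X_2,X_2] = ((3.2)·(3.2) + (1.2)·(1.2) + (-2.8)·(-2.8) + (-1.8)·(-1.8) + (0.2)·(0.2)) / 4 = 22.8/4 = 5.7
  Sample standard deviations s_i = √(s[i,i]):
  s(X_1) = √(1.8) = 1.3416
  s(X_2) = √(5.7) = 2.3875

Step 3 — r_{ij} = s_{ij} / (s_i · s_j):
  r[X_1,X_1] = 1 (diagonal).
  r[X_1,X_2] = -2.1 / (1.3416 · 2.3875) = -2.1 / 3.2031 = -0.6556
  r[X_2,X_2] = 1 (diagonal).

R is symmetric with unit diagonal. Assembling:

R = [[1, -0.6556],
 [-0.6556, 1]]


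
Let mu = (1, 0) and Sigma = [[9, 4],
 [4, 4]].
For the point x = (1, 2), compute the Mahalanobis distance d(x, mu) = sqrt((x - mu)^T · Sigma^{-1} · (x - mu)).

Step 1 — centre the observation: (x - mu) = (0, 2).

Step 2 — invert Sigma. det(Sigma) = 9·4 - (4)² = 20.
  Sigma^{-1} = (1/det) · [[d, -b], [-b, a]] = [[0.2, -0.2],
 [-0.2, 0.45]].

Step 3 — form the quadratic (x - mu)^T · Sigma^{-1} · (x - mu):
  Sigma^{-1} · (x - mu) = (-0.4, 0.9).
  (x - mu)^T · [Sigma^{-1} · (x - mu)] = (0)·(-0.4) + (2)·(0.9) = 1.8.

Step 4 — take square root: d = √(1.8) ≈ 1.3416.

d(x, mu) = √(1.8) ≈ 1.3416


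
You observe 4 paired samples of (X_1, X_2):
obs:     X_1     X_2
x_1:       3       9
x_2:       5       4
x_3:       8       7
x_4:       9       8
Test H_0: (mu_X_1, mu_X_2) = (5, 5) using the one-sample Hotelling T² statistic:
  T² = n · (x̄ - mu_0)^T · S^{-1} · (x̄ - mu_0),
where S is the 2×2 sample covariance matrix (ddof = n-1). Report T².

Step 1 — sample mean vector:
  mean(X_1) = (3 + 5 + 8 + 9) / 4 = 25/4 = 6.25
  mean(X_2) = (9 + 4 + 7 + 8) / 4 = 28/4 = 7
  x̄ = (6.25, 7),  deviation x̄ - mu_0 = (6.25, 7) - (5, 5) = (1.25, 2).

Step 2 — sample covariance matrix, S[i,j] = (1/(n-1)) · Σ_k (x_{k,i} - mean_i) · (x_{k,j} - mean_j), divisor n-1 = 3:
  S[X_1,X_1] = ((-3.25)·(-3.25) + (-1.25)·(-1.25) + (1.75)·(1.75) + (2.75)·(2.75)) / 3 = 22.75/3 = 7.5833
  S[X_1,X_2] = ((-3.25)·(2) + (-1.25)·(-3) + (1.75)·(0) + (2.75)·(1)) / 3 = 0/3 = 0
  S[X_2,X_2] = ((2)·(2) + (-3)·(-3) + (0)·(0) + (1)·(1)) / 3 = 14/3 = 4.6667
  S = [[7.5833, 0],
 [0, 4.6667]].

Step 3 — invert S. det(S) = 7.5833·4.6667 - (0)² = 35.3889.
  S^{-1} = (1/det) · [[d, -b], [-b, a]] = [[0.1319, 0],
 [0, 0.2143]].

Step 4 — quadratic form (x̄ - mu_0)^T · S^{-1} · (x̄ - mu_0):
  S^{-1} · (x̄ - mu_0) = (0.1648, 0.4286),
  (x̄ - mu_0)^T · [...] = (1.25)·(0.1648) + (2)·(0.4286) = 1.0632.

Step 5 — scale by n: T² = 4 · 1.0632 = 4.2527.

T² ≈ 4.2527


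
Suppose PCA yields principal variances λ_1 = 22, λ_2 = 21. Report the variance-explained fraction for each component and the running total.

Step 1 — total variance = trace(Sigma) = Σ λ_i = 22 + 21 = 43.

Step 2 — fraction explained by component i = λ_i / Σ λ:
  PC1: 22/43 = 0.5116
  PC2: 21/43 = 0.4884

Step 3 — cumulative fraction after k components = (λ_1 + ... + λ_k) / Σ λ:
  k = 1: 22/43 = 0.5116
  k = 2: (22 + 21)/43 = 43/43 = 1

Summary (fraction, with percent):

explained: PC1 0.5116 (51.16%), PC2 0.4884 (48.84%);  cumulative: 0.5116, 1


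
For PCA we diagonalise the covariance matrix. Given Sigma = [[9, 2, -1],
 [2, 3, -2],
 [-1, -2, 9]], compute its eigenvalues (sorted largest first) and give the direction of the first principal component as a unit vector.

Step 1 — characteristic polynomial p(λ) = det(λI - Sigma) = λ³ - tr·λ² + c_1·λ - det, where tr = trace, c_1 = sum of the principal 2×2 minors, det = det(Sigma):
  tr = 9 + 3 + 9 = 21,
  c_1 = (9·3 - (2)²) + (9·9 - (-1)²) + (3·9 - (-2)²) = 23 + 80 + 23 = 126,
  det = 9·(3·9 - (-2)²) - (2)·((2)·9 - (-2)·(-1)) + (-1)·((2)·(-2) - 3·(-1)) = 9·(23) - (2)·(16) + (-1)·(-1) = 176.
  So p(λ) = λ³ - 21λ² + 126λ - 176.
Step 2 — look for an integer root (rational root theorem: any rational root is an integer divisor of 176). Testing λ = 2:
  p(2) = 8 - 84 + 252 - 176 = 0  ✓
  Dividing out (λ - 2): p(λ) = (λ - 2)(λ² - 19λ + 88).
Step 3 — remaining eigenvalues from the quadratic λ² - 19λ + 88 = 0:
  Δ = 19² - 4·88 = 361 - 352 = 9,  λ = (19 ± √9)/2 = (19 ± 3)/2 = 11 or 8.
  Sorted: λ_1 = 11,  λ_2 = 8,  λ_3 = 2  (check: sum = 21 = tr ✓).

Step 4 — unit eigenvector for λ_1 = 11: v spans the null space of (Sigma - λ_1 I), whose rows are
  r_1 = (-2, 2, -1),  r_2 = (2, -8, -2),  r_3 = (-1, -2, -2).
  v is orthogonal to every row, so take v ∝ r_1 × r_2 = ((2)·(-2) - (-1)·(-8), (-1)·(2) - (-2)·(-2), (-2)·(-8) - (2)·(2)) = (-12, -6, 12).
  Rescale (divide by 6; multiply by -1 so the first nonzero entry is positive): u = (2, 1, -2).
  ||u|| = √((2)² + (1)² + (-2)²) = √(9) = 3,  v_1 = u/||u|| ≈ (0.6667, 0.3333, -0.6667) (||v_1|| = 1).

λ_1 = 11,  λ_2 = 8,  λ_3 = 2;  v_1 ≈ (0.6667, 0.3333, -0.6667)


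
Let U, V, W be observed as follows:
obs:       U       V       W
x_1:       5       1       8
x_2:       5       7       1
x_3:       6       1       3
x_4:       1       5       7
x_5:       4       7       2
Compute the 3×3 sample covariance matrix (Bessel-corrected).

Step 1 — column means:
  mean(U) = (5 + 5 + 6 + 1 + 4) / 5 = 21/5 = 4.2
  mean(V) = (1 + 7 + 1 + 5 + 7) / 5 = 21/5 = 4.2
  mean(W) = (8 + 1 + 3 + 7 + 2) / 5 = 21/5 = 4.2

Step 2 — sample covariance S[i,j] = (1/(n-1)) · Σ_k (x_{k,i} - mean_i) · (x_{k,j} - mean_j), with n-1 = 4.
  S[U,U] = ((0.8)·(0.8) + (0.8)·(0.8) + (1.8)·(1.8) + (-3.2)·(-3.2) + (-0.2)·(-0.2)) / 4 = 14.8/4 = 3.7
  S[U,V] = ((0.8)·(-3.2) + (0.8)·(2.8) + (1.8)·(-3.2) + (-3.2)·(0.8) + (-0.2)·(2.8)) / 4 = -9.2/4 = -2.3
  S[U,W] = ((0.8)·(3.8) + (0.8)·(-3.2) + (1.8)·(-1.2) + (-3.2)·(2.8) + (-0.2)·(-2.2)) / 4 = -10.2/4 = -2.55
  S[V,V] = ((-3.2)·(-3.2) + (2.8)·(2.8) + (-3.2)·(-3.2) + (0.8)·(0.8) + (2.8)·(2.8)) / 4 = 36.8/4 = 9.2
  S[V,W] = ((-3.2)·(3.8) + (2.8)·(-3.2) + (-3.2)·(-1.2) + (0.8)·(2.8) + (2.8)·(-2.2)) / 4 = -21.2/4 = -5.3
  S[W,W] = ((3.8)·(3.8) + (-3.2)·(-3.2) + (-1.2)·(-1.2) + (2.8)·(2.8) + (-2.2)·(-2.2)) / 4 = 38.8/4 = 9.7

S is symmetric (S[j,i] = S[i,j]). Assembling:

S = [[3.7, -2.3, -2.55],
 [-2.3, 9.2, -5.3],
 [-2.55, -5.3, 9.7]]


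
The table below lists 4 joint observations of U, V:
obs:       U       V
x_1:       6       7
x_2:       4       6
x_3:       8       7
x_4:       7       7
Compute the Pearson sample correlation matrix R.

Step 1 — column means:
  mean(U) = (6 + 4 + 8 + 7) / 4 = 25/4 = 6.25
  mean(V) = (7 + 6 + 7 + 7) / 4 = 27/4 = 6.75

Step 2 — sample variances and covariances s[i,j] = (1/(n-1)) · Σ_k (x_{k,i} - mean_i) · (x_{k,j} - mean_j), with n-1 = 3:
  s[U,U] = ((-0.25)·(-0.25) + (-2.25)·(-2.25) + (1.75)·(1.75) + (0.75)·(0.75)) / 3 = 8.75/3 = 2.9167
  s[U,V] = ((-0.25)·(0.25) + (-2.25)·(-0.75) + (1.75)·(0.25) + (0.75)·(0.25)) / 3 = 2.25/3 = 0.75
  s[V,V] = ((0.25)·(0.25) + (-0.75)·(-0.75) + (0.25)·(0.25) + (0.25)·(0.25)) / 3 = 0.75/3 = 0.25
  Sample standard deviations s_i = √(s[i,i]):
  s(U) = √(2.9167) = 1.7078
  s(V) = √(0.25) = 0.5

Step 3 — r_{ij} = s_{ij} / (s_i · s_j):
  r[U,U] = 1 (diagonal).
  r[U,V] = 0.75 / (1.7078 · 0.5) = 0.75 / 0.8539 = 0.8783
  r[V,V] = 1 (diagonal).

R is symmetric with unit diagonal. Assembling:

R = [[1, 0.8783],
 [0.8783, 1]]


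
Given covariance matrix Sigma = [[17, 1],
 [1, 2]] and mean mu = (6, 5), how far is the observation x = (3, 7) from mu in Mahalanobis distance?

Step 1 — centre the observation: (x - mu) = (-3, 2).

Step 2 — invert Sigma. det(Sigma) = 17·2 - (1)² = 33.
  Sigma^{-1} = (1/det) · [[d, -b], [-b, a]] = [[0.0606, -0.0303],
 [-0.0303, 0.5152]].

Step 3 — form the quadratic (x - mu)^T · Sigma^{-1} · (x - mu):
  Sigma^{-1} · (x - mu) = (-0.2424, 1.1212).
  (x - mu)^T · [Sigma^{-1} · (x - mu)] = (-3)·(-0.2424) + (2)·(1.1212) = 2.9697.

Step 4 — take square root: d = √(2.9697) ≈ 1.7233.

d(x, mu) = √(2.9697) ≈ 1.7233


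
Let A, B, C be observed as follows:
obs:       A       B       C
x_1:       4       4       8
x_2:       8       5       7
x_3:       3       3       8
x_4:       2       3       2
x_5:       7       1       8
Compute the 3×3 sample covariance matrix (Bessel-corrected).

Step 1 — column means:
  mean(A) = (4 + 8 + 3 + 2 + 7) / 5 = 24/5 = 4.8
  mean(B) = (4 + 5 + 3 + 3 + 1) / 5 = 16/5 = 3.2
  mean(C) = (8 + 7 + 8 + 2 + 8) / 5 = 33/5 = 6.6

Step 2 — sample covariance S[i,j] = (1/(n-1)) · Σ_k (x_{k,i} - mean_i) · (x_{k,j} - mean_j), with n-1 = 4.
  S[A,A] = ((-0.8)·(-0.8) + (3.2)·(3.2) + (-1.8)·(-1.8) + (-2.8)·(-2.8) + (2.2)·(2.2)) / 4 = 26.8/4 = 6.7
  S[A,B] = ((-0.8)·(0.8) + (3.2)·(1.8) + (-1.8)·(-0.2) + (-2.8)·(-0.2) + (2.2)·(-2.2)) / 4 = 1.2/4 = 0.3
  S[A,C] = ((-0.8)·(1.4) + (3.2)·(0.4) + (-1.8)·(1.4) + (-2.8)·(-4.6) + (2.2)·(1.4)) / 4 = 13.6/4 = 3.4
  S[B,B] = ((0.8)·(0.8) + (1.8)·(1.8) + (-0.2)·(-0.2) + (-0.2)·(-0.2) + (-2.2)·(-2.2)) / 4 = 8.8/4 = 2.2
  S[B,C] = ((0.8)·(1.4) + (1.8)·(0.4) + (-0.2)·(1.4) + (-0.2)·(-4.6) + (-2.2)·(1.4)) / 4 = -0.6/4 = -0.15
  S[C,C] = ((1.4)·(1.4) + (0.4)·(0.4) + (1.4)·(1.4) + (-4.6)·(-4.6) + (1.4)·(1.4)) / 4 = 27.2/4 = 6.8

S is symmetric (S[j,i] = S[i,j]). Assembling:

S = [[6.7, 0.3, 3.4],
 [0.3, 2.2, -0.15],
 [3.4, -0.15, 6.8]]


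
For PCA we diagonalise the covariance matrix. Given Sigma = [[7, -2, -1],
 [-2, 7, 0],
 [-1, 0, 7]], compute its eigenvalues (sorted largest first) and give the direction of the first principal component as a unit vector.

Step 1 — characteristic polynomial p(λ) = det(λI - Sigma) = λ³ - tr·λ² + c_1·λ - det, where tr = trace, c_1 = sum of the principal 2×2 minors, det = det(Sigma):
  tr = 7 + 7 + 7 = 21,
  c_1 = (7·7 - (-2)²) + (7·7 - (-1)²) + (7·7 - (0)²) = 45 + 48 + 49 = 142,
  det = 7·(7·7 - (0)²) - (-2)·((-2)·7 - (0)·(-1)) + (-1)·((-2)·(0) - 7·(-1)) = 7·(49) - (-2)·(-14) + (-1)·(7) = 308.
  So p(λ) = λ³ - 21λ² + 142λ - 308.
Step 2 — look for an integer root (rational root theorem: any rational root is an integer divisor of 308). Testing λ = 7:
  p(7) = 343 - 1029 + 994 - 308 = 0  ✓
  Dividing out (λ - 7): p(λ) = (λ - 7)(λ² - 14λ + 44).
Step 3 — remaining eigenvalues from the quadratic λ² - 14λ + 44 = 0:
  Δ = 14² - 4·44 = 196 - 176 = 20,  λ = (14 ± √20)/2 = (14 ± 4.4721)/2 ≈ 9.2361 or 4.7639.
  Sorted: λ_1 = 9.2361,  λ_2 = 7,  λ_3 = 4.7639  (check: sum = 21 = tr ✓).

Step 4 — unit eigenvector for λ_1 ≈ 9.2361: v spans the null space of (Sigma - λ_1 I), whose rows are
  r_1 = (-2.2361, -2, -1),  r_2 = (-2, -2.2361, 0),  r_3 = (-1, 0, -2.2361).
  v is orthogonal to every row, so take v ∝ r_1 × r_2 = ((-2)·(0) - (-1)·(-2.2361), (-1)·(-2) - (-2.2361)·(0), (-2.2361)·(-2.2361) - (-2)·(-2)) ≈ (-2.2361, 2, 1).
  Rescale (multiply by -1 so the first nonzero entry is positive): u = (2.2361, -2, -1).
  ||u|| = √((2.2361)² + (-2)² + (-1)²) = √(10) ≈ 3.1623,  v_1 = u/||u|| ≈ (0.7071, -0.6325, -0.3162) (||v_1|| = 1).

λ_1 = 9.2361,  λ_2 = 7,  λ_3 = 4.7639;  v_1 ≈ (0.7071, -0.6325, -0.3162)


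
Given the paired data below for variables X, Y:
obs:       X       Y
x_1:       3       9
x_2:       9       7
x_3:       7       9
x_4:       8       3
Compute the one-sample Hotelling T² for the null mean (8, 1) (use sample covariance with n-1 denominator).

Step 1 — sample mean vector:
  mean(X) = (3 + 9 + 7 + 8) / 4 = 27/4 = 6.75
  mean(Y) = (9 + 7 + 9 + 3) / 4 = 28/4 = 7
  x̄ = (6.75, 7),  deviation x̄ - mu_0 = (6.75, 7) - (8, 1) = (-1.25, 6).

Step 2 — sample covariance matrix, S[i,j] = (1/(n-1)) · Σ_k (x_{k,i} - mean_i) · (x_{k,j} - mean_j), divisor n-1 = 3:
  S[X,X] = ((-3.75)·(-3.75) + (2.25)·(2.25) + (0.25)·(0.25) + (1.25)·(1.25)) / 3 = 20.75/3 = 6.9167
  S[X,Y] = ((-3.75)·(2) + (2.25)·(0) + (0.25)·(2) + (1.25)·(-4)) / 3 = -12/3 = -4
  S[Y,Y] = ((2)·(2) + (0)·(0) + (2)·(2) + (-4)·(-4)) / 3 = 24/3 = 8
  S = [[6.9167, -4],
 [-4, 8]].

Step 3 — invert S. det(S) = 6.9167·8 - (-4)² = 39.3333.
  S^{-1} = (1/det) · [[d, -b], [-b, a]] = [[0.2034, 0.1017],
 [0.1017, 0.1758]].

Step 4 — quadratic form (x̄ - mu_0)^T · S^{-1} · (x̄ - mu_0):
  S^{-1} · (x̄ - mu_0) = (0.3559, 0.928),
  (x̄ - mu_0)^T · [...] = (-1.25)·(0.3559) + (6)·(0.928) = 5.1229.

Step 5 — scale by n: T² = 4 · 5.1229 = 20.4915.

T² ≈ 20.4915


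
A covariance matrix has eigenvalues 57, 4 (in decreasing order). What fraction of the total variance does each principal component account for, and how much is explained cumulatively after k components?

Step 1 — total variance = trace(Sigma) = Σ λ_i = 57 + 4 = 61.

Step 2 — fraction explained by component i = λ_i / Σ λ:
  PC1: 57/61 = 0.9344
  PC2: 4/61 = 0.0656

Step 3 — cumulative fraction after k components = (λ_1 + ... + λ_k) / Σ λ:
  k = 1: 57/61 = 0.9344
  k = 2: (57 + 4)/61 = 61/61 = 1

Summary (fraction, with percent):

explained: PC1 0.9344 (93.44%), PC2 0.0656 (6.56%);  cumulative: 0.9344, 1


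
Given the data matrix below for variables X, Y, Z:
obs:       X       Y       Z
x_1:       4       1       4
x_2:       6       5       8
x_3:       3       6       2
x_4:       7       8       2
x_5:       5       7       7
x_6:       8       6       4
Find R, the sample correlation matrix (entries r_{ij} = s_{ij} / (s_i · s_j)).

Step 1 — column means:
  mean(X) = (4 + 6 + 3 + 7 + 5 + 8) / 6 = 33/6 = 5.5
  mean(Y) = (1 + 5 + 6 + 8 + 7 + 6) / 6 = 33/6 = 5.5
  mean(Z) = (4 + 8 + 2 + 2 + 7 + 4) / 6 = 27/6 = 4.5

Step 2 — sample variances and covariances s[i,j] = (1/(n-1)) · Σ_k (x_{k,i} - mean_i) · (x_{k,j} - mean_j), with n-1 = 5:
  s[X,X] = ((-1.5)·(-1.5) + (0.5)·(0.5) + (-2.5)·(-2.5) + (1.5)·(1.5) + (-0.5)·(-0.5) + (2.5)·(2.5)) / 5 = 17.5/5 = 3.5
  s[X,Y] = ((-1.5)·(-4.5) + (0.5)·(-0.5) + (-2.5)·(0.5) + (1.5)·(2.5) + (-0.5)·(1.5) + (2.5)·(0.5)) / 5 = 9.5/5 = 1.9
  s[X,Z] = ((-1.5)·(-0.5) + (0.5)·(3.5) + (-2.5)·(-2.5) + (1.5)·(-2.5) + (-0.5)·(2.5) + (2.5)·(-0.5)) / 5 = 2.5/5 = 0.5
  s[Y,Y] = ((-4.5)·(-4.5) + (-0.5)·(-0.5) + (0.5)·(0.5) + (2.5)·(2.5) + (1.5)·(1.5) + (0.5)·(0.5)) / 5 = 29.5/5 = 5.9
  s[Y,Z] = ((-4.5)·(-0.5) + (-0.5)·(3.5) + (0.5)·(-2.5) + (2.5)·(-2.5) + (1.5)·(2.5) + (0.5)·(-0.5)) / 5 = -3.5/5 = -0.7
  s[Z,Z] = ((-0.5)·(-0.5) + (3.5)·(3.5) + (-2.5)·(-2.5) + (-2.5)·(-2.5) + (2.5)·(2.5) + (-0.5)·(-0.5)) / 5 = 31.5/5 = 6.3
  Sample standard deviations s_i = √(s[i,i]):
  s(X) = √(3.5) = 1.8708
  s(Y) = √(5.9) = 2.429
  s(Z) = √(6.3) = 2.51

Step 3 — r_{ij} = s_{ij} / (s_i · s_j):
  r[X,X] = 1 (diagonal).
  r[X,Y] = 1.9 / (1.8708 · 2.429) = 1.9 / 4.5442 = 0.4181
  r[X,Z] = 0.5 / (1.8708 · 2.51) = 0.5 / 4.6957 = 0.1065
  r[Y,Y] = 1 (diagonal).
  r[Y,Z] = -0.7 / (2.429 · 2.51) = -0.7 / 6.0967 = -0.1148
  r[Z,Z] = 1 (diagonal).

R is symmetric with unit diagonal. Assembling:

R = [[1, 0.4181, 0.1065],
 [0.4181, 1, -0.1148],
 [0.1065, -0.1148, 1]]


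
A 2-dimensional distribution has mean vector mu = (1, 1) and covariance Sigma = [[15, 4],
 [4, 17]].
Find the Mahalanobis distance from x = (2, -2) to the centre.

Step 1 — centre the observation: (x - mu) = (1, -3).

Step 2 — invert Sigma. det(Sigma) = 15·17 - (4)² = 239.
  Sigma^{-1} = (1/det) · [[d, -b], [-b, a]] = [[0.0711, -0.0167],
 [-0.0167, 0.0628]].

Step 3 — form the quadratic (x - mu)^T · Sigma^{-1} · (x - mu):
  Sigma^{-1} · (x - mu) = (0.1213, -0.205).
  (x - mu)^T · [Sigma^{-1} · (x - mu)] = (1)·(0.1213) + (-3)·(-0.205) = 0.7364.

Step 4 — take square root: d = √(0.7364) ≈ 0.8581.

d(x, mu) = √(0.7364) ≈ 0.8581


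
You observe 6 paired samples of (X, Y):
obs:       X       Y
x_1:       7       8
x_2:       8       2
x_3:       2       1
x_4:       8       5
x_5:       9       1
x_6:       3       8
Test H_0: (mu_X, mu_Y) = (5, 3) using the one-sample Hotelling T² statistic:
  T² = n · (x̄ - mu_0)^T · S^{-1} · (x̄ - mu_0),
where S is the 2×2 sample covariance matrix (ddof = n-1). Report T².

Step 1 — sample mean vector:
  mean(X) = (7 + 8 + 2 + 8 + 9 + 3) / 6 = 37/6 = 6.1667
  mean(Y) = (8 + 2 + 1 + 5 + 1 + 8) / 6 = 25/6 = 4.1667
  x̄ = (6.1667, 4.1667),  deviation x̄ - mu_0 = (6.1667, 4.1667) - (5, 3) = (1.1667, 1.1667).

Step 2 — sample covariance matrix, S[i,j] = (1/(n-1)) · Σ_k (x_{k,i} - mean_i) · (x_{k,j} - mean_j), divisor n-1 = 5:
  S[X,X] = ((0.8333)·(0.8333) + (1.8333)·(1.8333) + (-4.1667)·(-4.1667) + (1.8333)·(1.8333) + (2.8333)·(2.8333) + (-3.1667)·(-3.1667)) / 5 = 42.8333/5 = 8.5667
  S[X,Y] = ((0.8333)·(3.8333) + (1.8333)·(-2.1667) + (-4.1667)·(-3.1667) + (1.8333)·(0.8333) + (2.8333)·(-3.1667) + (-3.1667)·(3.8333)) / 5 = -7.1667/5 = -1.4333
  S[Y,Y] = ((3.8333)·(3.8333) + (-2.1667)·(-2.1667) + (-3.1667)·(-3.1667) + (0.8333)·(0.8333) + (-3.1667)·(-3.1667) + (3.8333)·(3.8333)) / 5 = 54.8333/5 = 10.9667
  S = [[8.5667, -1.4333],
 [-1.4333, 10.9667]].

Step 3 — invert S. det(S) = 8.5667·10.9667 - (-1.4333)² = 91.8933.
  S^{-1} = (1/det) · [[d, -b], [-b, a]] = [[0.1193, 0.0156],
 [0.0156, 0.0932]].

Step 4 — quadratic form (x̄ - mu_0)^T · S^{-1} · (x̄ - mu_0):
  S^{-1} · (x̄ - mu_0) = (0.1574, 0.127),
  (x̄ - mu_0)^T · [...] = (1.1667)·(0.1574) + (1.1667)·(0.127) = 0.3318.

Step 5 — scale by n: T² = 6 · 0.3318 = 1.9907.

T² ≈ 1.9907
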